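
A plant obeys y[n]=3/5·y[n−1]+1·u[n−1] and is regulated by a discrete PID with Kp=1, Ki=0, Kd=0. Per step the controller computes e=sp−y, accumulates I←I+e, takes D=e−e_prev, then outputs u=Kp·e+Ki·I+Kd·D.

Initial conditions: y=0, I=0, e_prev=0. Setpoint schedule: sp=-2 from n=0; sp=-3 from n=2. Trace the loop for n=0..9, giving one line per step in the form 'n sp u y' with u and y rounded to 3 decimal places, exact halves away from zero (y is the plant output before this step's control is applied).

0 -2 -2.000 0.000
1 -2 0.000 -2.000
2 -3 -1.800 -1.200
3 -3 -0.480 -2.520
4 -3 -1.008 -1.992
5 -3 -0.797 -2.203
6 -3 -0.881 -2.119
7 -3 -0.847 -2.153
8 -3 -0.861 -2.139
9 -3 -0.856 -2.144

(exact arithmetic carried between steps; '≈' marks a value shown rounded to 6 d.p. or computed from one; I and e_prev carry over from the previous line; the table rounds u and y to 3 d.p., halves away from zero)
n=0: y=0, sp=-2, e=sp−y=-2; I=-2, D=e−e_prev=-2; u=1·(-2)+0·(-2)+0·(-2)=-2; next y=3/5·0+1·(-2)=-2
n=1: y=-2, sp=-2, e=sp−y=0; I=-2, D=e−e_prev=2; u=1·0+0·(-2)+0·2=0; next y=3/5·(-2)+1·0=-1.2
n=2: y=-1.2, sp=-3, e=sp−y=-1.8; I=-3.8, D=e−e_prev=-1.8; u=1·(-1.8)+0·(-3.8)+0·(-1.8)=-1.8; next y=3/5·(-1.2)+1·(-1.8)=-2.52
n=3: y=-2.52, sp=-3, e=sp−y=-0.48; I=-4.28, D=e−e_prev=1.32; u=1·(-0.48)+0·(-4.28)+0·1.32=-0.48; next y=3/5·(-2.52)+1·(-0.48)=-1.992
n=4: y=-1.992, sp=-3, e=sp−y=-1.008; I=-5.288, D=e−e_prev=-0.528; u=1·(-1.008)+0·(-5.288)+0·(-0.528)=-1.008; next y=3/5·(-1.992)+1·(-1.008)=-2.2032
n=5: y=-2.2032, sp=-3, e=sp−y=-0.7968; I=-6.0848, D=e−e_prev=0.2112; u=1·(-0.7968)+0·(-6.0848)+0·0.2112=-0.7968; next y=3/5·(-2.2032)+1·(-0.7968)=-2.11872
n=6: y=-2.11872, sp=-3, e=sp−y=-0.88128; I=-6.96608, D=e−e_prev=-0.08448; u=1·(-0.88128)+0·(-6.96608)+0·(-0.08448)=-0.88128; next y=3/5·(-2.11872)+1·(-0.88128)=-2.152512
n=7: y=-2.152512, sp=-3, e=sp−y=-0.847488; I=-7.813568, D=e−e_prev=0.033792; u=1·(-0.847488)+0·(-7.813568)+0·0.033792=-0.847488; next y=3/5·(-2.152512)+1·(-0.847488)≈-2.138995
n=8: y≈-2.138995, sp=-3, e=sp−y≈-0.861005; I≈-8.674573, D=e−e_prev≈-0.013517; u=1·(-0.861005)+0·(-8.674573)+0·(-0.013517)≈-0.861005; next y=3/5·(-2.138995)+1·(-0.861005)≈-2.144402
n=9: y≈-2.144402, sp=-3, e=sp−y≈-0.855598; I≈-9.530171, D=e−e_prev≈0.005407; u=1·(-0.855598)+0·(-9.530171)+0·0.005407≈-0.855598; next y=3/5·(-2.144402)+1·(-0.855598)≈-2.142239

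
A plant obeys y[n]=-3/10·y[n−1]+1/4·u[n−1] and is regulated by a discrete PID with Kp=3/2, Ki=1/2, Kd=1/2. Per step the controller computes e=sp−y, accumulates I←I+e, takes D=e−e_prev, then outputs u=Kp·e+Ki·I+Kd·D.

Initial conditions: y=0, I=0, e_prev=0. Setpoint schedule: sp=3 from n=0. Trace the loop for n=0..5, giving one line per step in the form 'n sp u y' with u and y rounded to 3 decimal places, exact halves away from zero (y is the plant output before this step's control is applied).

(exact arithmetic carried between steps; '≈' marks a value shown rounded to 6 d.p. or computed from one; I and e_prev carry over from the previous line; the table rounds u and y to 3 d.p., halves away from zero)
n=0: y=0, sp=3, e=sp−y=3; I=3, D=e−e_prev=3; u=3/2·3+1/2·3+1/2·3=7.5; next y=-3/10·0+1/4·7.5=1.875
n=1: y=1.875, sp=3, e=sp−y=1.125; I=4.125, D=e−e_prev=-1.875; u=3/2·1.125+1/2·4.125+1/2·(-1.875)=2.8125; next y=-3/10·1.875+1/4·2.8125=0.140625
n=2: y=0.140625, sp=3, e=sp−y=2.859375; I=6.984375, D=e−e_prev=1.734375; u=3/2·2.859375+1/2·6.984375+1/2·1.734375≈8.648438; next y=-3/10·0.140625+1/4·8.648438≈2.119922
n=3: y≈2.119922, sp=3, e=sp−y≈0.880078; I≈7.864453, D=e−e_prev≈-1.979297; u=3/2·0.880078+1/2·7.864453+1/2·(-1.979297)≈4.262695; next y=-3/10·2.119922+1/4·4.262695≈0.429697
n=4: y≈0.429697, sp=3, e=sp−y≈2.570303; I≈10.434756, D=e−e_prev≈1.690225; u=3/2·2.570303+1/2·10.434756+1/2·1.690225≈9.917944; next y=-3/10·0.429697+1/4·9.917944≈2.350577
n=5: y≈2.350577, sp=3, e=sp−y≈0.649423; I≈11.084179, D=e−e_prev≈-1.920880; u=3/2·0.649423+1/2·11.084179+1/2·(-1.920880)≈5.555784; next y=-3/10·2.350577+1/4·5.555784≈0.683773

0 3 7.500 0.000
1 3 2.813 1.875
2 3 8.648 0.141
3 3 4.263 2.120
4 3 9.918 0.430
5 3 5.556 2.351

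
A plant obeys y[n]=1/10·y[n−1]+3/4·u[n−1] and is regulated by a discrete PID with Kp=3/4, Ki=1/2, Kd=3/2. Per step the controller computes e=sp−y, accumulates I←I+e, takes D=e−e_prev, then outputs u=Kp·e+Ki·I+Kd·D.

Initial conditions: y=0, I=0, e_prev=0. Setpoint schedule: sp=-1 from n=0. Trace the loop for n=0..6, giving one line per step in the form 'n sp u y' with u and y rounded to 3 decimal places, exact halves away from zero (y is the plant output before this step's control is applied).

0 -1 -2.750 0.000
1 -1 3.922 -2.063
2 -1 -11.834 2.735
3 -1 24.672 -8.602
4 -1 -60.709 17.644
5 -1 138.220 -43.768
6 -1 -325.917 99.288

(exact arithmetic carried between steps; '≈' marks a value shown rounded to 6 d.p. or computed from one; I and e_prev carry over from the previous line; the table rounds u and y to 3 d.p., halves away from zero)
n=0: y=0, sp=-1, e=sp−y=-1; I=-1, D=e−e_prev=-1; u=3/4·(-1)+1/2·(-1)+3/2·(-1)=-2.75; next y=1/10·0+3/4·(-2.75)=-2.0625
n=1: y=-2.0625, sp=-1, e=sp−y=1.0625; I=0.0625, D=e−e_prev=2.0625; u=3/4·1.0625+1/2·0.0625+3/2·2.0625=3.921875; next y=1/10·(-2.0625)+3/4·3.921875≈2.735156
n=2: y≈2.735156, sp=-1, e=sp−y≈-3.735156; I≈-3.672656, D=e−e_prev≈-4.797656; u=3/4·(-3.735156)+1/2·(-3.672656)+3/2·(-4.797656)≈-11.834180; next y=1/10·2.735156+3/4·(-11.834180)≈-8.602119
n=3: y≈-8.602119, sp=-1, e=sp−y≈7.602119; I≈3.929463, D=e−e_prev≈11.337275; u=3/4·7.602119+1/2·3.929463+3/2·11.337275≈24.672234; next y=1/10·(-8.602119)+3/4·24.672234≈17.643964
n=4: y≈17.643964, sp=-1, e=sp−y≈-18.643964; I≈-14.714501, D=e−e_prev≈-26.246083; u=3/4·(-18.643964)+1/2·(-14.714501)+3/2·(-26.246083)≈-60.709347; next y=1/10·17.643964+3/4·(-60.709347)≈-43.767614
n=5: y≈-43.767614, sp=-1, e=sp−y≈42.767614; I≈28.053113, D=e−e_prev≈61.411577; u=3/4·42.767614+1/2·28.053113+3/2·61.411577≈138.219633; next y=1/10·(-43.767614)+3/4·138.219633≈99.287963
n=6: y≈99.287963, sp=-1, e=sp−y≈-100.287963; I≈-72.234850, D=e−e_prev≈-143.055577; u=3/4·(-100.287963)+1/2·(-72.234850)+3/2·(-143.055577)≈-325.916763; next y=1/10·99.287963+3/4·(-325.916763)≈-234.508776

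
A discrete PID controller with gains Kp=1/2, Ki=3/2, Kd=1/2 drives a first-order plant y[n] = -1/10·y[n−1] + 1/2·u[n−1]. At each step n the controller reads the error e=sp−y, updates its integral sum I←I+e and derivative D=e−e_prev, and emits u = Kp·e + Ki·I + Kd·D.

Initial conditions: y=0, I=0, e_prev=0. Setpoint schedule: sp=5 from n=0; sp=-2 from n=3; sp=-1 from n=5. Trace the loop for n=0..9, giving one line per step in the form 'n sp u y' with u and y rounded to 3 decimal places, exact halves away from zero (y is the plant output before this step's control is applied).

0 5 12.500 0.000
1 5 1.875 6.250
2 5 17.969 0.313
3 -2 -17.070 8.953
4 -2 20.279 -9.430
5 -1 -26.550 11.083
6 -1 28.747 -14.383
7 -1 -39.399 15.812
8 -1 43.212 -21.281
9 -1 -57.450 23.734

(exact arithmetic carried between steps; '≈' marks a value shown rounded to 6 d.p. or computed from one; I and e_prev carry over from the previous line; the table rounds u and y to 3 d.p., halves away from zero)
n=0: y=0, sp=5, e=sp−y=5; I=5, D=e−e_prev=5; u=1/2·5+3/2·5+1/2·5=12.5; next y=-1/10·0+1/2·12.5=6.25
n=1: y=6.25, sp=5, e=sp−y=-1.25; I=3.75, D=e−e_prev=-6.25; u=1/2·(-1.25)+3/2·3.75+1/2·(-6.25)=1.875; next y=-1/10·6.25+1/2·1.875=0.3125
n=2: y=0.3125, sp=5, e=sp−y=4.6875; I=8.4375, D=e−e_prev=5.9375; u=1/2·4.6875+3/2·8.4375+1/2·5.9375=17.96875; next y=-1/10·0.3125+1/2·17.96875=8.953125
n=3: y=8.953125, sp=-2, e=sp−y=-10.953125; I=-2.515625, D=e−e_prev=-15.640625; u=1/2·(-10.953125)+3/2·(-2.515625)+1/2·(-15.640625)≈-17.070313; next y=-1/10·8.953125+1/2·(-17.070313)≈-9.430469
n=4: y≈-9.430469, sp=-2, e=sp−y≈7.430469; I≈4.914844, D=e−e_prev≈18.383594; u=1/2·7.430469+3/2·4.914844+1/2·18.383594≈20.279297; next y=-1/10·(-9.430469)+1/2·20.279297≈11.082695
n=5: y≈11.082695, sp=-1, e=sp−y≈-12.082695; I≈-7.167852, D=e−e_prev≈-19.513164; u=1/2·(-12.082695)+3/2·(-7.167852)+1/2·(-19.513164)≈-26.549707; next y=-1/10·11.082695+1/2·(-26.549707)≈-14.383123
n=6: y≈-14.383123, sp=-1, e=sp−y≈13.383123; I≈6.215271, D=e−e_prev≈25.465818; u=1/2·13.383123+3/2·6.215271+1/2·25.465818≈28.747378; next y=-1/10·(-14.383123)+1/2·28.747378≈15.812001
n=7: y≈15.812001, sp=-1, e=sp−y≈-16.812001; I≈-10.596730, D=e−e_prev≈-30.195124; u=1/2·(-16.812001)+3/2·(-10.596730)+1/2·(-30.195124)≈-39.398657; next y=-1/10·15.812001+1/2·(-39.398657)≈-21.280529
n=8: y≈-21.280529, sp=-1, e=sp−y≈20.280529; I≈9.683799, D=e−e_prev≈37.092530; u=1/2·20.280529+3/2·9.683799+1/2·37.092530≈43.212228; next y=-1/10·(-21.280529)+1/2·43.212228≈23.734167
n=9: y≈23.734167, sp=-1, e=sp−y≈-24.734167; I≈-15.050368, D=e−e_prev≈-45.014696; u=1/2·(-24.734167)+3/2·(-15.050368)+1/2·(-45.014696)≈-57.449983; next y=-1/10·23.734167+1/2·(-57.449983)≈-31.098408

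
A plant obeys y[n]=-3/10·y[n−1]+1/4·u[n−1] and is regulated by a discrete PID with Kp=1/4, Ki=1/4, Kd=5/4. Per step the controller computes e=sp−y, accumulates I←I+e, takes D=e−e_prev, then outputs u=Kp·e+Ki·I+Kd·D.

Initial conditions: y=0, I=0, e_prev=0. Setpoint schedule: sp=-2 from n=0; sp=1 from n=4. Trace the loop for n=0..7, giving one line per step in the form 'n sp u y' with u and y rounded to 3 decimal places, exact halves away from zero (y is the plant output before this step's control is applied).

(exact arithmetic carried between steps; '≈' marks a value shown rounded to 6 d.p. or computed from one; I and e_prev carry over from the previous line; the table rounds u and y to 3 d.p., halves away from zero)
n=0: y=0, sp=-2, e=sp−y=-2; I=-2, D=e−e_prev=-2; u=1/4·(-2)+1/4·(-2)+5/4·(-2)=-3.5; next y=-3/10·0+1/4·(-3.5)=-0.875
n=1: y=-0.875, sp=-2, e=sp−y=-1.125; I=-3.125, D=e−e_prev=0.875; u=1/4·(-1.125)+1/4·(-3.125)+5/4·0.875=0.03125; next y=-3/10·(-0.875)+1/4·0.03125≈0.270313
n=2: y≈0.270313, sp=-2, e=sp−y≈-2.270313; I≈-5.395313, D=e−e_prev≈-1.145313; u=1/4·(-2.270313)+1/4·(-5.395313)+5/4·(-1.145313)≈-3.348047; next y=-3/10·0.270313+1/4·(-3.348047)≈-0.918105
n=3: y≈-0.918105, sp=-2, e=sp−y≈-1.081895; I≈-6.477207, D=e−e_prev≈1.188418; u=1/4·(-1.081895)+1/4·(-6.477207)+5/4·1.188418≈-0.404253; next y=-3/10·(-0.918105)+1/4·(-0.404253)≈0.174368
n=4: y≈0.174368, sp=1, e=sp−y≈0.825632; I≈-5.651575, D=e−e_prev≈1.907526; u=1/4·0.825632+1/4·(-5.651575)+5/4·1.907526≈1.177922; next y=-3/10·0.174368+1/4·1.177922≈0.242170
n=5: y≈0.242170, sp=1, e=sp−y≈0.757830; I≈-4.893745, D=e−e_prev≈-0.067801; u=1/4·0.757830+1/4·(-4.893745)+5/4·(-0.067801)≈-1.118731; next y=-3/10·0.242170+1/4·(-1.118731)≈-0.352334
n=6: y≈-0.352334, sp=1, e=sp−y≈1.352334; I≈-3.541412, D=e−e_prev≈0.594504; u=1/4·1.352334+1/4·(-3.541412)+5/4·0.594504≈0.195860; next y=-3/10·(-0.352334)+1/4·0.195860≈0.154665
n=7: y≈0.154665, sp=1, e=sp−y≈0.845335; I≈-2.696077, D=e−e_prev≈-0.506999; u=1/4·0.845335+1/4·(-2.696077)+5/4·(-0.506999)≈-1.096434; next y=-3/10·0.154665+1/4·(-1.096434)≈-0.320508

0 -2 -3.500 0.000
1 -2 0.031 -0.875
2 -2 -3.348 0.270
3 -2 -0.404 -0.918
4 1 1.178 0.174
5 1 -1.119 0.242
6 1 0.196 -0.352
7 1 -1.096 0.155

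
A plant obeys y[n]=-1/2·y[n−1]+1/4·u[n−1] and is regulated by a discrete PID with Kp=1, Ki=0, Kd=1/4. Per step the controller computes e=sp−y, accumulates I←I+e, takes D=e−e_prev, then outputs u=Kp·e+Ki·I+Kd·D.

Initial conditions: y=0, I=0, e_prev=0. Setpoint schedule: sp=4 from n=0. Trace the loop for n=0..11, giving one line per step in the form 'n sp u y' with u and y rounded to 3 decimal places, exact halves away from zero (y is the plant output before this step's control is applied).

0 4 5.000 0.000
1 4 2.438 1.250
2 4 4.332 -0.016
3 4 2.633 1.091
4 4 4.132 0.113
5 4 2.807 0.977
6 4 3.977 0.214
7 4 2.944 0.888
8 4 3.857 0.292
9 4 3.051 0.818
10 4 3.762 0.354
11 4 3.134 0.764

(exact arithmetic carried between steps; '≈' marks a value shown rounded to 6 d.p. or computed from one; I and e_prev carry over from the previous line; the table rounds u and y to 3 d.p., halves away from zero)
n=0: y=0, sp=4, e=sp−y=4; I=4, D=e−e_prev=4; u=1·4+0·4+1/4·4=5; next y=-1/2·0+1/4·5=1.25
n=1: y=1.25, sp=4, e=sp−y=2.75; I=6.75, D=e−e_prev=-1.25; u=1·2.75+0·6.75+1/4·(-1.25)=2.4375; next y=-1/2·1.25+1/4·2.4375=-0.015625
n=2: y=-0.015625, sp=4, e=sp−y=4.015625; I=10.765625, D=e−e_prev=1.265625; u=1·4.015625+0·10.765625+1/4·1.265625≈4.332031; next y=-1/2·(-0.015625)+1/4·4.332031≈1.090820
n=3: y≈1.090820, sp=4, e=sp−y≈2.909180; I≈13.674805, D=e−e_prev≈-1.106445; u=1·2.909180+0·13.674805+1/4·(-1.106445)≈2.632568; next y=-1/2·1.090820+1/4·2.632568≈0.112732
n=4: y≈0.112732, sp=4, e=sp−y≈3.887268; I≈17.562073, D=e−e_prev≈0.978088; u=1·3.887268+0·17.562073+1/4·0.978088≈4.131790; next y=-1/2·0.112732+1/4·4.131790≈0.976582
n=5: y≈0.976582, sp=4, e=sp−y≈3.023418; I≈20.585491, D=e−e_prev≈-0.863850; u=1·3.023418+0·20.585491+1/4·(-0.863850)≈2.807456; next y=-1/2·0.976582+1/4·2.807456≈0.213573
n=6: y≈0.213573, sp=4, e=sp−y≈3.786427; I≈24.371918, D=e−e_prev≈0.763008; u=1·3.786427+0·24.371918+1/4·0.763008≈3.977179; next y=-1/2·0.213573+1/4·3.977179≈0.887508
n=7: y≈0.887508, sp=4, e=sp−y≈3.112492; I≈27.484410, D=e−e_prev≈-0.673935; u=1·3.112492+0·27.484410+1/4·(-0.673935)≈2.944008; next y=-1/2·0.887508+1/4·2.944008≈0.292248
n=8: y≈0.292248, sp=4, e=sp−y≈3.707752; I≈31.192162, D=e−e_prev≈0.595260; u=1·3.707752+0·31.192162+1/4·0.595260≈3.856567; next y=-1/2·0.292248+1/4·3.856567≈0.818018
n=9: y≈0.818018, sp=4, e=sp−y≈3.181982; I≈34.374144, D=e−e_prev≈-0.525770; u=1·3.181982+0·34.374144+1/4·(-0.525770)≈3.050540; next y=-1/2·0.818018+1/4·3.050540≈0.353626
n=10: y≈0.353626, sp=4, e=sp−y≈3.646374; I≈38.020518, D=e−e_prev≈0.464392; u=1·3.646374+0·38.020518+1/4·0.464392≈3.762472; next y=-1/2·0.353626+1/4·3.762472≈0.763805
n=11: y≈0.763805, sp=4, e=sp−y≈3.236195; I≈41.256713, D=e−e_prev≈-0.410179; u=1·3.236195+0·41.256713+1/4·(-0.410179)≈3.133650; next y=-1/2·0.763805+1/4·3.133650≈0.401510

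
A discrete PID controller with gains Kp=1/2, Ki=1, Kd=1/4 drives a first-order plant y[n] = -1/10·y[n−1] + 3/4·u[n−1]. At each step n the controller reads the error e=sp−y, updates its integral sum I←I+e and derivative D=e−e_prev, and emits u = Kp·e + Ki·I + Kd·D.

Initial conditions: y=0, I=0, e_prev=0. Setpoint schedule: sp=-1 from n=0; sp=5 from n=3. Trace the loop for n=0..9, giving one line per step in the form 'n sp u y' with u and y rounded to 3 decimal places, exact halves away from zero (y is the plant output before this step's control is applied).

0 -1 -1.750 0.000
1 -1 -0.203 -1.313
2 -1 -2.479 -0.021
3 5 10.578 -1.857
4 5 -1.982 8.119
5 5 15.624 -2.299
6 5 -4.613 11.948
7 5 21.055 -4.655
8 5 -10.036 16.256
9 5 28.401 -9.152

(exact arithmetic carried between steps; '≈' marks a value shown rounded to 6 d.p. or computed from one; I and e_prev carry over from the previous line; the table rounds u and y to 3 d.p., halves away from zero)
n=0: y=0, sp=-1, e=sp−y=-1; I=-1, D=e−e_prev=-1; u=1/2·(-1)+1·(-1)+1/4·(-1)=-1.75; next y=-1/10·0+3/4·(-1.75)=-1.3125
n=1: y=-1.3125, sp=-1, e=sp−y=0.3125; I=-0.6875, D=e−e_prev=1.3125; u=1/2·0.3125+1·(-0.6875)+1/4·1.3125=-0.203125; next y=-1/10·(-1.3125)+3/4·(-0.203125)≈-0.021094
n=2: y≈-0.021094, sp=-1, e=sp−y≈-0.978906; I≈-1.666406, D=e−e_prev≈-1.291406; u=1/2·(-0.978906)+1·(-1.666406)+1/4·(-1.291406)≈-2.478711; next y=-1/10·(-0.021094)+3/4·(-2.478711)≈-1.856924
n=3: y≈-1.856924, sp=5, e=sp−y≈6.856924; I≈5.190518, D=e−e_prev≈7.835830; u=1/2·6.856924+1·5.190518+1/4·7.835830≈10.577937; next y=-1/10·(-1.856924)+3/4·10.577937≈8.119145
n=4: y≈8.119145, sp=5, e=sp−y≈-3.119145; I≈2.071372, D=e−e_prev≈-9.976069; u=1/2·(-3.119145)+1·2.071372+1/4·(-9.976069)≈-1.982217; next y=-1/10·8.119145+3/4·(-1.982217)≈-2.298578
n=5: y≈-2.298578, sp=5, e=sp−y≈7.298578; I≈9.369950, D=e−e_prev≈10.417723; u=1/2·7.298578+1·9.369950+1/4·10.417723≈15.623669; next y=-1/10·(-2.298578)+3/4·15.623669≈11.947610
n=6: y≈11.947610, sp=5, e=sp−y≈-6.947610; I≈2.422340, D=e−e_prev≈-14.246187; u=1/2·(-6.947610)+1·2.422340+1/4·(-14.246187)≈-4.613012; next y=-1/10·11.947610+3/4·(-4.613012)≈-4.654520
n=7: y≈-4.654520, sp=5, e=sp−y≈9.654520; I≈12.076860, D=e−e_prev≈16.602130; u=1/2·9.654520+1·12.076860+1/4·16.602130≈21.054652; next y=-1/10·(-4.654520)+3/4·21.054652≈16.256441
n=8: y≈16.256441, sp=5, e=sp−y≈-11.256441; I≈0.820419, D=e−e_prev≈-20.910961; u=1/2·(-11.256441)+1·0.820419+1/4·(-20.910961)≈-10.035542; next y=-1/10·16.256441+3/4·(-10.035542)≈-9.152300
n=9: y≈-9.152300, sp=5, e=sp−y≈14.152300; I≈14.972719, D=e−e_prev≈25.408742; u=1/2·14.152300+1·14.972719+1/4·25.408742≈28.401055; next y=-1/10·(-9.152300)+3/4·28.401055≈22.216021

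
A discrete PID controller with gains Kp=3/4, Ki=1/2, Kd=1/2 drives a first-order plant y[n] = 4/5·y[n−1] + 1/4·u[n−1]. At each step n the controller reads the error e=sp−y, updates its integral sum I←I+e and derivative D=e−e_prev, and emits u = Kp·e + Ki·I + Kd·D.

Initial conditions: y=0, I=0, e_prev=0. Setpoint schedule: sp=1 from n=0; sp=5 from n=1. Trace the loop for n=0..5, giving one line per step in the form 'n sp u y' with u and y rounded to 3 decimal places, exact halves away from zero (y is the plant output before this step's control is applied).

(exact arithmetic carried between steps; '≈' marks a value shown rounded to 6 d.p. or computed from one; I and e_prev carry over from the previous line; the table rounds u and y to 3 d.p., halves away from zero)
n=0: y=0, sp=1, e=sp−y=1; I=1, D=e−e_prev=1; u=3/4·1+1/2·1+1/2·1=1.75; next y=4/5·0+1/4·1.75=0.4375
n=1: y=0.4375, sp=5, e=sp−y=4.5625; I=5.5625, D=e−e_prev=3.5625; u=3/4·4.5625+1/2·5.5625+1/2·3.5625=7.984375; next y=4/5·0.4375+1/4·7.984375≈2.346094
n=2: y≈2.346094, sp=5, e=sp−y≈2.653906; I≈8.216406, D=e−e_prev≈-1.908594; u=3/4·2.653906+1/2·8.216406+1/2·(-1.908594)≈5.144336; next y=4/5·2.346094+1/4·5.144336≈3.162959
n=3: y≈3.162959, sp=5, e=sp−y≈1.837041; I≈10.053447, D=e−e_prev≈-0.816865; u=3/4·1.837041+1/2·10.053447+1/2·(-0.816865)≈5.996072; next y=4/5·3.162959+1/4·5.996072≈4.029385
n=4: y≈4.029385, sp=5, e=sp−y≈0.970615; I≈11.024062, D=e−e_prev≈-0.866426; u=3/4·0.970615+1/2·11.024062+1/2·(-0.866426)≈5.806779; next y=4/5·4.029385+1/4·5.806779≈4.675203
n=5: y≈4.675203, sp=5, e=sp−y≈0.324797; I≈11.348859, D=e−e_prev≈-0.645818; u=3/4·0.324797+1/2·11.348859+1/2·(-0.645818)≈5.595119; next y=4/5·4.675203+1/4·5.595119≈5.138942

0 1 1.750 0.000
1 5 7.984 0.438
2 5 5.144 2.346
3 5 5.996 3.163
4 5 5.807 4.029
5 5 5.595 4.675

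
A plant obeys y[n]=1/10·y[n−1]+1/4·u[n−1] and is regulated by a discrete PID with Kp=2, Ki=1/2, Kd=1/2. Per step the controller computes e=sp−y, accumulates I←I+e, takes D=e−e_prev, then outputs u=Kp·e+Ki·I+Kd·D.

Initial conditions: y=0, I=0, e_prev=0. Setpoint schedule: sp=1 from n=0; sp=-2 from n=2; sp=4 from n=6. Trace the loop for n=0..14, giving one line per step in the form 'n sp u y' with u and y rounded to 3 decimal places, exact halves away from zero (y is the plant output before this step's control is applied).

(exact arithmetic carried between steps; '≈' marks a value shown rounded to 6 d.p. or computed from one; I and e_prev carry over from the previous line; the table rounds u and y to 3 d.p., halves away from zero)
n=0: y=0, sp=1, e=sp−y=1; I=1, D=e−e_prev=1; u=2·1+1/2·1+1/2·1=3; next y=1/10·0+1/4·3=0.75
n=1: y=0.75, sp=1, e=sp−y=0.25; I=1.25, D=e−e_prev=-0.75; u=2·0.25+1/2·1.25+1/2·(-0.75)=0.75; next y=1/10·0.75+1/4·0.75=0.2625
n=2: y=0.2625, sp=-2, e=sp−y=-2.2625; I=-1.0125, D=e−e_prev=-2.5125; u=2·(-2.2625)+1/2·(-1.0125)+1/2·(-2.5125)=-6.2875; next y=1/10·0.2625+1/4·(-6.2875)=-1.545625
n=3: y=-1.545625, sp=-2, e=sp−y=-0.454375; I=-1.466875, D=e−e_prev=1.808125; u=2·(-0.454375)+1/2·(-1.466875)+1/2·1.808125=-0.738125; next y=1/10·(-1.545625)+1/4·(-0.738125)≈-0.339094
n=4: y≈-0.339094, sp=-2, e=sp−y≈-1.660906; I≈-3.127781, D=e−e_prev≈-1.206531; u=2·(-1.660906)+1/2·(-3.127781)+1/2·(-1.206531)≈-5.488969; next y=1/10·(-0.339094)+1/4·(-5.488969)≈-1.406152
n=5: y≈-1.406152, sp=-2, e=sp−y≈-0.593848; I≈-3.721630, D=e−e_prev≈1.067058; u=2·(-0.593848)+1/2·(-3.721630)+1/2·1.067058≈-2.514983; next y=1/10·(-1.406152)+1/4·(-2.514983)≈-0.769361
n=6: y≈-0.769361, sp=4, e=sp−y≈4.769361; I≈1.047731, D=e−e_prev≈5.363209; u=2·4.769361+1/2·1.047731+1/2·5.363209≈12.744192; next y=1/10·(-0.769361)+1/4·12.744192≈3.109112
n=7: y≈3.109112, sp=4, e=sp−y≈0.890888; I≈1.938619, D=e−e_prev≈-3.878473; u=2·0.890888+1/2·1.938619+1/2·(-3.878473)≈0.811849; next y=1/10·3.109112+1/4·0.811849≈0.513874
n=8: y≈0.513874, sp=4, e=sp−y≈3.486126; I≈5.424746, D=e−e_prev≈2.595238; u=2·3.486126+1/2·5.424746+1/2·2.595238≈10.982245; next y=1/10·0.513874+1/4·10.982245≈2.796949
n=9: y≈2.796949, sp=4, e=sp−y≈1.203051; I≈6.627797, D=e−e_prev≈-2.283075; u=2·1.203051+1/2·6.627797+1/2·(-2.283075)≈4.578464; next y=1/10·2.796949+1/4·4.578464≈1.424311
n=10: y≈1.424311, sp=4, e=sp−y≈2.575689; I≈9.203486, D=e−e_prev≈1.372638; u=2·2.575689+1/2·9.203486+1/2·1.372638≈10.439440; next y=1/10·1.424311+1/4·10.439440≈2.752291
n=11: y≈2.752291, sp=4, e=sp−y≈1.247709; I≈10.451195, D=e−e_prev≈-1.327980; u=2·1.247709+1/2·10.451195+1/2·(-1.327980)≈7.057025; next y=1/10·2.752291+1/4·7.057025≈2.039485
n=12: y≈2.039485, sp=4, e=sp−y≈1.960515; I≈12.411710, D=e−e_prev≈0.712806; u=2·1.960515+1/2·12.411710+1/2·0.712806≈10.483287; next y=1/10·2.039485+1/4·10.483287≈2.824770
n=13: y≈2.824770, sp=4, e=sp−y≈1.175230; I≈13.586939, D=e−e_prev≈-0.785285; u=2·1.175230+1/2·13.586939+1/2·(-0.785285)≈8.751287; next y=1/10·2.824770+1/4·8.751287≈2.470299
n=14: y≈2.470299, sp=4, e=sp−y≈1.529701; I≈15.116641, D=e−e_prev≈0.354472; u=2·1.529701+1/2·15.116641+1/2·0.354472≈10.794959; next y=1/10·2.470299+1/4·10.794959≈2.945770

0 1 3.000 0.000
1 1 0.750 0.750
2 -2 -6.288 0.263
3 -2 -0.738 -1.546
4 -2 -5.489 -0.339
5 -2 -2.515 -1.406
6 4 12.744 -0.769
7 4 0.812 3.109
8 4 10.982 0.514
9 4 4.578 2.797
10 4 10.439 1.424
11 4 7.057 2.752
12 4 10.483 2.039
13 4 8.751 2.825
14 4 10.795 2.470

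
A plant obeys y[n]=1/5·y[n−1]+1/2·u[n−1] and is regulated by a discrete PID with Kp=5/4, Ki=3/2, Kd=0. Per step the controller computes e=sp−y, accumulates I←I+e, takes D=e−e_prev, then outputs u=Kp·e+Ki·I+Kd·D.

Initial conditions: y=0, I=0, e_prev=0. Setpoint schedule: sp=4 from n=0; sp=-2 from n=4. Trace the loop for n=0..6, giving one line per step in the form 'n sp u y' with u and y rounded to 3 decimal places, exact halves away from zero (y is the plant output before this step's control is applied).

0 4 11.000 0.000
1 4 1.875 5.500
2 4 9.147 2.038
3 4 3.996 4.981
4 -2 -8.512 2.994
5 -2 2.288 -3.657
6 -2 -6.418 0.413

(exact arithmetic carried between steps; '≈' marks a value shown rounded to 6 d.p. or computed from one; I and e_prev carry over from the previous line; the table rounds u and y to 3 d.p., halves away from zero)
n=0: y=0, sp=4, e=sp−y=4; I=4, D=e−e_prev=4; u=5/4·4+3/2·4+0·4=11; next y=1/5·0+1/2·11=5.5
n=1: y=5.5, sp=4, e=sp−y=-1.5; I=2.5, D=e−e_prev=-5.5; u=5/4·(-1.5)+3/2·2.5+0·(-5.5)=1.875; next y=1/5·5.5+1/2·1.875=2.0375
n=2: y=2.0375, sp=4, e=sp−y=1.9625; I=4.4625, D=e−e_prev=3.4625; u=5/4·1.9625+3/2·4.4625+0·3.4625=9.146875; next y=1/5·2.0375+1/2·9.146875≈4.980938
n=3: y≈4.980938, sp=4, e=sp−y≈-0.980938; I≈3.481563, D=e−e_prev≈-2.943438; u=5/4·(-0.980938)+3/2·3.481563+0·(-2.943438)≈3.996172; next y=1/5·4.980938+1/2·3.996172≈2.994273
n=4: y≈2.994273, sp=-2, e=sp−y≈-4.994273; I≈-1.512711, D=e−e_prev≈-4.013336; u=5/4·(-4.994273)+3/2·(-1.512711)+0·(-4.013336)≈-8.511908; next y=1/5·2.994273+1/2·(-8.511908)≈-3.657099
n=5: y≈-3.657099, sp=-2, e=sp−y≈1.657099; I≈0.144388, D=e−e_prev≈6.651373; u=5/4·1.657099+3/2·0.144388+0·6.651373≈2.287957; next y=1/5·(-3.657099)+1/2·2.287957≈0.412559
n=6: y≈0.412559, sp=-2, e=sp−y≈-2.412559; I≈-2.268170, D=e−e_prev≈-4.069658; u=5/4·(-2.412559)+3/2·(-2.268170)+0·(-4.069658)≈-6.417953; next y=1/5·0.412559+1/2·(-6.417953)≈-3.126465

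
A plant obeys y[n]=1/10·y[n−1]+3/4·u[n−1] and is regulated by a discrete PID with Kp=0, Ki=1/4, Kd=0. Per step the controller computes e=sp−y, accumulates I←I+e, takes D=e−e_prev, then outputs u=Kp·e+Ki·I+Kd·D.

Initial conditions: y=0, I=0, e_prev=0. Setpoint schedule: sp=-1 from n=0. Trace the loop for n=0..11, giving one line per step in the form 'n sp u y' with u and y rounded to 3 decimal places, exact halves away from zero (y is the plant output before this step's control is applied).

0 -1 -0.250 0.000
1 -1 -0.453 -0.188
2 -1 -0.613 -0.359
3 -1 -0.739 -0.496
4 -1 -0.838 -0.604
5 -1 -0.916 -0.689
6 -1 -0.977 -0.756
7 -1 -1.025 -0.808
8 -1 -1.063 -0.850
9 -1 -1.092 -0.882
10 -1 -1.115 -0.907
11 -1 -1.134 -0.927

(exact arithmetic carried between steps; '≈' marks a value shown rounded to 6 d.p. or computed from one; I and e_prev carry over from the previous line; the table rounds u and y to 3 d.p., halves away from zero)
n=0: y=0, sp=-1, e=sp−y=-1; I=-1, D=e−e_prev=-1; u=0·(-1)+1/4·(-1)+0·(-1)=-0.25; next y=1/10·0+3/4·(-0.25)=-0.1875
n=1: y=-0.1875, sp=-1, e=sp−y=-0.8125; I=-1.8125, D=e−e_prev=0.1875; u=0·(-0.8125)+1/4·(-1.8125)+0·0.1875=-0.453125; next y=1/10·(-0.1875)+3/4·(-0.453125)≈-0.358594
n=2: y≈-0.358594, sp=-1, e=sp−y≈-0.641406; I≈-2.453906, D=e−e_prev≈0.171094; u=0·(-0.641406)+1/4·(-2.453906)+0·0.171094≈-0.613477; next y=1/10·(-0.358594)+3/4·(-0.613477)≈-0.495967
n=3: y≈-0.495967, sp=-1, e=sp−y≈-0.504033; I≈-2.957939, D=e−e_prev≈0.137373; u=0·(-0.504033)+1/4·(-2.957939)+0·0.137373≈-0.739485; next y=1/10·(-0.495967)+3/4·(-0.739485)≈-0.604210
n=4: y≈-0.604210, sp=-1, e=sp−y≈-0.395790; I≈-3.353729, D=e−e_prev≈0.108244; u=0·(-0.395790)+1/4·(-3.353729)+0·0.108244≈-0.838432; next y=1/10·(-0.604210)+3/4·(-0.838432)≈-0.689245
n=5: y≈-0.689245, sp=-1, e=sp−y≈-0.310755; I≈-3.664484, D=e−e_prev≈0.085035; u=0·(-0.310755)+1/4·(-3.664484)+0·0.085035≈-0.916121; next y=1/10·(-0.689245)+3/4·(-0.916121)≈-0.756015
n=6: y≈-0.756015, sp=-1, e=sp−y≈-0.243985; I≈-3.908469, D=e−e_prev≈0.066770; u=0·(-0.243985)+1/4·(-3.908469)+0·0.066770≈-0.977117; next y=1/10·(-0.756015)+3/4·(-0.977117)≈-0.808439
n=7: y≈-0.808439, sp=-1, e=sp−y≈-0.191561; I≈-4.100029, D=e−e_prev≈0.052424; u=0·(-0.191561)+1/4·(-4.100029)+0·0.052424≈-1.025007; next y=1/10·(-0.808439)+3/4·(-1.025007)≈-0.849599
n=8: y≈-0.849599, sp=-1, e=sp−y≈-0.150401; I≈-4.250430, D=e−e_prev≈0.041160; u=0·(-0.150401)+1/4·(-4.250430)+0·0.041160≈-1.062607; next y=1/10·(-0.849599)+3/4·(-1.062607)≈-0.881916
n=9: y≈-0.881916, sp=-1, e=sp−y≈-0.118084; I≈-4.368514, D=e−e_prev≈0.032316; u=0·(-0.118084)+1/4·(-4.368514)+0·0.032316≈-1.092129; next y=1/10·(-0.881916)+3/4·(-1.092129)≈-0.907288
n=10: y≈-0.907288, sp=-1, e=sp−y≈-0.092712; I≈-4.461226, D=e−e_prev≈0.025372; u=0·(-0.092712)+1/4·(-4.461226)+0·0.025372≈-1.115307; next y=1/10·(-0.907288)+3/4·(-1.115307)≈-0.927209
n=11: y≈-0.927209, sp=-1, e=sp−y≈-0.072791; I≈-4.534018, D=e−e_prev≈0.019921; u=0·(-0.072791)+1/4·(-4.534018)+0·0.019921≈-1.133504; next y=1/10·(-0.927209)+3/4·(-1.133504)≈-0.942849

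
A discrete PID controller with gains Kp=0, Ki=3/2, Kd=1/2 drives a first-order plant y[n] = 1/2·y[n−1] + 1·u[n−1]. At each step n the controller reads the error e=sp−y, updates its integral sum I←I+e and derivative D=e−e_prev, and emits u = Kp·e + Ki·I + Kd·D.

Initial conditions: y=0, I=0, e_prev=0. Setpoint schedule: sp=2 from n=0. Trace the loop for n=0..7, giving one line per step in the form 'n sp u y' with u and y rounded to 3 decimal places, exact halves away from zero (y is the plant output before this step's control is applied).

0 2 4.000 0.000
1 2 -2.000 4.000
2 2 5.000 0.000
3 2 -4.000 5.000
4 2 7.000 -1.500
5 2 -6.500 6.250
6 2 10.250 -3.375
7 2 -10.375 8.563

(exact arithmetic carried between steps; '≈' marks a value shown rounded to 6 d.p. or computed from one; I and e_prev carry over from the previous line; the table rounds u and y to 3 d.p., halves away from zero)
n=0: y=0, sp=2, e=sp−y=2; I=2, D=e−e_prev=2; u=0·2+3/2·2+1/2·2=4; next y=1/2·0+1·4=4
n=1: y=4, sp=2, e=sp−y=-2; I=0, D=e−e_prev=-4; u=0·(-2)+3/2·0+1/2·(-4)=-2; next y=1/2·4+1·(-2)=0
n=2: y=0, sp=2, e=sp−y=2; I=2, D=e−e_prev=4; u=0·2+3/2·2+1/2·4=5; next y=1/2·0+1·5=5
n=3: y=5, sp=2, e=sp−y=-3; I=-1, D=e−e_prev=-5; u=0·(-3)+3/2·(-1)+1/2·(-5)=-4; next y=1/2·5+1·(-4)=-1.5
n=4: y=-1.5, sp=2, e=sp−y=3.5; I=2.5, D=e−e_prev=6.5; u=0·3.5+3/2·2.5+1/2·6.5=7; next y=1/2·(-1.5)+1·7=6.25
n=5: y=6.25, sp=2, e=sp−y=-4.25; I=-1.75, D=e−e_prev=-7.75; u=0·(-4.25)+3/2·(-1.75)+1/2·(-7.75)=-6.5; next y=1/2·6.25+1·(-6.5)=-3.375
n=6: y=-3.375, sp=2, e=sp−y=5.375; I=3.625, D=e−e_prev=9.625; u=0·5.375+3/2·3.625+1/2·9.625=10.25; next y=1/2·(-3.375)+1·10.25=8.5625
n=7: y=8.5625, sp=2, e=sp−y=-6.5625; I=-2.9375, D=e−e_prev=-11.9375; u=0·(-6.5625)+3/2·(-2.9375)+1/2·(-11.9375)=-10.375; next y=1/2·8.5625+1·(-10.375)=-6.09375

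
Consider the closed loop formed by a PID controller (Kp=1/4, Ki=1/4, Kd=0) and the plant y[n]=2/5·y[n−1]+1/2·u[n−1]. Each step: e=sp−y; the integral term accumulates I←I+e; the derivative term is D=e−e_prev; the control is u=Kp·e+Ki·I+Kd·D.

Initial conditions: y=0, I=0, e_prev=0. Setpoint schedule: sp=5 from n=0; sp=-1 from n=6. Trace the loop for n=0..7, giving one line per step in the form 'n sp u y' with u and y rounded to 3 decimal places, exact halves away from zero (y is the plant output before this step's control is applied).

(exact arithmetic carried between steps; '≈' marks a value shown rounded to 6 d.p. or computed from one; I and e_prev carry over from the previous line; the table rounds u and y to 3 d.p., halves away from zero)
n=0: y=0, sp=5, e=sp−y=5; I=5, D=e−e_prev=5; u=1/4·5+1/4·5+0·5=2.5; next y=2/5·0+1/2·2.5=1.25
n=1: y=1.25, sp=5, e=sp−y=3.75; I=8.75, D=e−e_prev=-1.25; u=1/4·3.75+1/4·8.75+0·(-1.25)=3.125; next y=2/5·1.25+1/2·3.125=2.0625
n=2: y=2.0625, sp=5, e=sp−y=2.9375; I=11.6875, D=e−e_prev=-0.8125; u=1/4·2.9375+1/4·11.6875+0·(-0.8125)=3.65625; next y=2/5·2.0625+1/2·3.65625=2.653125
n=3: y=2.653125, sp=5, e=sp−y=2.346875; I=14.034375, D=e−e_prev=-0.590625; u=1/4·2.346875+1/4·14.034375+0·(-0.590625)≈4.095313; next y=2/5·2.653125+1/2·4.095313≈3.108906
n=4: y≈3.108906, sp=5, e=sp−y≈1.891094; I≈15.925469, D=e−e_prev≈-0.455781; u=1/4·1.891094+1/4·15.925469+0·(-0.455781)≈4.454141; next y=2/5·3.108906+1/2·4.454141≈3.470633
n=5: y≈3.470633, sp=5, e=sp−y≈1.529367; I≈17.454836, D=e−e_prev≈-0.361727; u=1/4·1.529367+1/4·17.454836+0·(-0.361727)≈4.746051; next y=2/5·3.470633+1/2·4.746051≈3.761279
n=6: y≈3.761279, sp=-1, e=sp−y≈-4.761279; I≈12.693557, D=e−e_prev≈-6.290646; u=1/4·(-4.761279)+1/4·12.693557+0·(-6.290646)≈1.983070; next y=2/5·3.761279+1/2·1.983070≈2.496046
n=7: y≈2.496046, sp=-1, e=sp−y≈-3.496046; I≈9.197511, D=e−e_prev≈1.265232; u=1/4·(-3.496046)+1/4·9.197511+0·1.265232≈1.425366; next y=2/5·2.496046+1/2·1.425366≈1.711102

0 5 2.500 0.000
1 5 3.125 1.250
2 5 3.656 2.063
3 5 4.095 2.653
4 5 4.454 3.109
5 5 4.746 3.471
6 -1 1.983 3.761
7 -1 1.425 2.496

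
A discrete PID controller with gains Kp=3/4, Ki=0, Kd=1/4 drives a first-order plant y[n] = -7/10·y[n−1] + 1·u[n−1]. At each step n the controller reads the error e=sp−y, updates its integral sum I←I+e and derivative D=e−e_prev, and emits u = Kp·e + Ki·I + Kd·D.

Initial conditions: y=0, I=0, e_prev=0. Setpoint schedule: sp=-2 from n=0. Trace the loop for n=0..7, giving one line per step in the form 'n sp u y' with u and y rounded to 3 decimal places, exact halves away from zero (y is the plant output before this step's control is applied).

0 -2 -2.000 0.000
1 -2 0.500 -2.000
2 -2 -3.900 1.900
3 -2 4.205 -5.230
4 -2 -10.674 7.866
5 -2 16.646 -16.180
6 -2 -33.517 27.972
7 -2 58.590 -53.097

(exact arithmetic carried between steps; '≈' marks a value shown rounded to 6 d.p. or computed from one; I and e_prev carry over from the previous line; the table rounds u and y to 3 d.p., halves away from zero)
n=0: y=0, sp=-2, e=sp−y=-2; I=-2, D=e−e_prev=-2; u=3/4·(-2)+0·(-2)+1/4·(-2)=-2; next y=-7/10·0+1·(-2)=-2
n=1: y=-2, sp=-2, e=sp−y=0; I=-2, D=e−e_prev=2; u=3/4·0+0·(-2)+1/4·2=0.5; next y=-7/10·(-2)+1·0.5=1.9
n=2: y=1.9, sp=-2, e=sp−y=-3.9; I=-5.9, D=e−e_prev=-3.9; u=3/4·(-3.9)+0·(-5.9)+1/4·(-3.9)=-3.9; next y=-7/10·1.9+1·(-3.9)=-5.23
n=3: y=-5.23, sp=-2, e=sp−y=3.23; I=-2.67, D=e−e_prev=7.13; u=3/4·3.23+0·(-2.67)+1/4·7.13=4.205; next y=-7/10·(-5.23)+1·4.205=7.866
n=4: y=7.866, sp=-2, e=sp−y=-9.866; I=-12.536, D=e−e_prev=-13.096; u=3/4·(-9.866)+0·(-12.536)+1/4·(-13.096)=-10.6735; next y=-7/10·7.866+1·(-10.6735)=-16.1797
n=5: y=-16.1797, sp=-2, e=sp−y=14.1797; I=1.6437, D=e−e_prev=24.0457; u=3/4·14.1797+0·1.6437+1/4·24.0457=16.6462; next y=-7/10·(-16.1797)+1·16.6462=27.97199
n=6: y=27.97199, sp=-2, e=sp−y=-29.97199; I=-28.32829, D=e−e_prev=-44.15169; u=3/4·(-29.97199)+0·(-28.32829)+1/4·(-44.15169)=-33.516915; next y=-7/10·27.97199+1·(-33.516915)=-53.097308
n=7: y=-53.097308, sp=-2, e=sp−y=51.097308; I=22.769018, D=e−e_prev=81.069298; u=3/4·51.097308+0·22.769018+1/4·81.069298≈58.590306; next y=-7/10·(-53.097308)+1·58.590306≈95.758421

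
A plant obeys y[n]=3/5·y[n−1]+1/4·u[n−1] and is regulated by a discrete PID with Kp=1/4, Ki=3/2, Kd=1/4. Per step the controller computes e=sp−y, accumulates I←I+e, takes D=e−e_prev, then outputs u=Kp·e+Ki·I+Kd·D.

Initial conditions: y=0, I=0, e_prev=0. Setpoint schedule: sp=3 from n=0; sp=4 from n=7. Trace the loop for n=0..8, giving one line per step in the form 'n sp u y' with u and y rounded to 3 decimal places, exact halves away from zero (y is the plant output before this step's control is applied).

0 3 6.000 0.000
1 3 6.750 1.500
2 3 7.200 2.588
3 3 6.561 3.353
4 3 5.625 3.652
5 3 4.831 3.597
6 3 4.384 3.366
7 4 6.278 3.116
8 4 6.645 3.439

(exact arithmetic carried between steps; '≈' marks a value shown rounded to 6 d.p. or computed from one; I and e_prev carry over from the previous line; the table rounds u and y to 3 d.p., halves away from zero)
n=0: y=0, sp=3, e=sp−y=3; I=3, D=e−e_prev=3; u=1/4·3+3/2·3+1/4·3=6; next y=3/5·0+1/4·6=1.5
n=1: y=1.5, sp=3, e=sp−y=1.5; I=4.5, D=e−e_prev=-1.5; u=1/4·1.5+3/2·4.5+1/4·(-1.5)=6.75; next y=3/5·1.5+1/4·6.75=2.5875
n=2: y=2.5875, sp=3, e=sp−y=0.4125; I=4.9125, D=e−e_prev=-1.0875; u=1/4·0.4125+3/2·4.9125+1/4·(-1.0875)=7.2; next y=3/5·2.5875+1/4·7.2=3.3525
n=3: y=3.3525, sp=3, e=sp−y=-0.3525; I=4.56, D=e−e_prev=-0.765; u=1/4·(-0.3525)+3/2·4.56+1/4·(-0.765)=6.560625; next y=3/5·3.3525+1/4·6.560625≈3.651656
n=4: y≈3.651656, sp=3, e=sp−y≈-0.651656; I≈3.908344, D=e−e_prev≈-0.299156; u=1/4·(-0.651656)+3/2·3.908344+1/4·(-0.299156)≈5.624813; next y=3/5·3.651656+1/4·5.624813≈3.597197
n=5: y≈3.597197, sp=3, e=sp−y≈-0.597197; I≈3.311147, D=e−e_prev≈0.054459; u=1/4·(-0.597197)+3/2·3.311147+1/4·0.054459≈4.831036; next y=3/5·3.597197+1/4·4.831036≈3.366077
n=6: y≈3.366077, sp=3, e=sp−y≈-0.366077; I≈2.945070, D=e−e_prev≈0.231120; u=1/4·(-0.366077)+3/2·2.945070+1/4·0.231120≈4.383865; next y=3/5·3.366077+1/4·4.383865≈3.115613
n=7: y≈3.115613, sp=4, e=sp−y≈0.884387; I≈3.829457, D=e−e_prev≈1.250465; u=1/4·0.884387+3/2·3.829457+1/4·1.250465≈6.277899; next y=3/5·3.115613+1/4·6.277899≈3.438842
n=8: y≈3.438842, sp=4, e=sp−y≈0.561158; I≈4.390615, D=e−e_prev≈-0.323230; u=1/4·0.561158+3/2·4.390615+1/4·(-0.323230)≈6.645404; next y=3/5·3.438842+1/4·6.645404≈3.724656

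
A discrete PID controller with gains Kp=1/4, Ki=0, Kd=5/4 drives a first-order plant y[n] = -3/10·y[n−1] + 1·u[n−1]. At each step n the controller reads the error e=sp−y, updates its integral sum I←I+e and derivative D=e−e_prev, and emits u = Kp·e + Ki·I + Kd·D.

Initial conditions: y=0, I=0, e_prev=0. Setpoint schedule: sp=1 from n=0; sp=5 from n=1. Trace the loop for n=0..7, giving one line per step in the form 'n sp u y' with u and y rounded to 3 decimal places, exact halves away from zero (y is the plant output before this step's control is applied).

0 1 1.500 0.000
1 5 4.000 1.500
2 5 -2.200 3.550
3 5 10.585 -3.265
4 5 -20.178 11.565
5 5 51.177 -23.647
6 5 -115.715 58.271
7 5 273.884 -133.197

(exact arithmetic carried between steps; '≈' marks a value shown rounded to 6 d.p. or computed from one; I and e_prev carry over from the previous line; the table rounds u and y to 3 d.p., halves away from zero)
n=0: y=0, sp=1, e=sp−y=1; I=1, D=e−e_prev=1; u=1/4·1+0·1+5/4·1=1.5; next y=-3/10·0+1·1.5=1.5
n=1: y=1.5, sp=5, e=sp−y=3.5; I=4.5, D=e−e_prev=2.5; u=1/4·3.5+0·4.5+5/4·2.5=4; next y=-3/10·1.5+1·4=3.55
n=2: y=3.55, sp=5, e=sp−y=1.45; I=5.95, D=e−e_prev=-2.05; u=1/4·1.45+0·5.95+5/4·(-2.05)=-2.2; next y=-3/10·3.55+1·(-2.2)=-3.265
n=3: y=-3.265, sp=5, e=sp−y=8.265; I=14.215, D=e−e_prev=6.815; u=1/4·8.265+0·14.215+5/4·6.815=10.585; next y=-3/10·(-3.265)+1·10.585=11.5645
n=4: y=11.5645, sp=5, e=sp−y=-6.5645; I=7.6505, D=e−e_prev=-14.8295; u=1/4·(-6.5645)+0·7.6505+5/4·(-14.8295)=-20.178; next y=-3/10·11.5645+1·(-20.178)=-23.64735
n=5: y=-23.64735, sp=5, e=sp−y=28.64735; I=36.29785, D=e−e_prev=35.21185; u=1/4·28.64735+0·36.29785+5/4·35.21185=51.17665; next y=-3/10·(-23.64735)+1·51.17665=58.270855
n=6: y=58.270855, sp=5, e=sp−y=-53.270855; I=-16.973005, D=e−e_prev=-81.918205; u=1/4·(-53.270855)+0·(-16.973005)+5/4·(-81.918205)=-115.71547; next y=-3/10·58.270855+1·(-115.71547)≈-133.196727
n=7: y≈-133.196727, sp=5, e=sp−y≈138.196727; I≈121.223722, D=e−e_prev≈191.467582; u=1/4·138.196727+0·121.223722+5/4·191.467582≈273.883659; next y=-3/10·(-133.196727)+1·273.883659≈313.842676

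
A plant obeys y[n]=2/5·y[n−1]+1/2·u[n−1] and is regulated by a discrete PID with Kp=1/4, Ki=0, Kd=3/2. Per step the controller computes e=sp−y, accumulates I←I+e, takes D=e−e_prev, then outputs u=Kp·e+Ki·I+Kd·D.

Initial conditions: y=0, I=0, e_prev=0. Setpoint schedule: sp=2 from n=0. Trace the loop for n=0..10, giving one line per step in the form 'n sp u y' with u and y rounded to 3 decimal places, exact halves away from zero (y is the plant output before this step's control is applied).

0 2 3.500 0.000
1 2 -2.563 1.750
2 2 4.142 -0.581
3 2 -3.589 1.839
4 2 5.112 -1.059
5 2 -4.820 2.132
6 2 6.423 -1.557
7 2 -6.366 2.589
8 2 8.141 -2.148
9 2 -8.342 3.212
10 2 10.368 -2.886

(exact arithmetic carried between steps; '≈' marks a value shown rounded to 6 d.p. or computed from one; I and e_prev carry over from the previous line; the table rounds u and y to 3 d.p., halves away from zero)
n=0: y=0, sp=2, e=sp−y=2; I=2, D=e−e_prev=2; u=1/4·2+0·2+3/2·2=3.5; next y=2/5·0+1/2·3.5=1.75
n=1: y=1.75, sp=2, e=sp−y=0.25; I=2.25, D=e−e_prev=-1.75; u=1/4·0.25+0·2.25+3/2·(-1.75)=-2.5625; next y=2/5·1.75+1/2·(-2.5625)=-0.58125
n=2: y=-0.58125, sp=2, e=sp−y=2.58125; I=4.83125, D=e−e_prev=2.33125; u=1/4·2.58125+0·4.83125+3/2·2.33125≈4.142188; next y=2/5·(-0.58125)+1/2·4.142188≈1.838594
n=3: y≈1.838594, sp=2, e=sp−y≈0.161406; I≈4.992656, D=e−e_prev≈-2.419844; u=1/4·0.161406+0·4.992656+3/2·(-2.419844)≈-3.589414; next y=2/5·1.838594+1/2·(-3.589414)≈-1.059270
n=4: y≈-1.059270, sp=2, e=sp−y≈3.059270; I≈8.051926, D=e−e_prev≈2.897863; u=1/4·3.059270+0·8.051926+3/2·2.897863≈5.111612; next y=2/5·(-1.059270)+1/2·5.111612≈2.132098
n=5: y≈2.132098, sp=2, e=sp−y≈-0.132098; I≈7.919827, D=e−e_prev≈-3.191368; u=1/4·(-0.132098)+0·7.919827+3/2·(-3.191368)≈-4.820076; next y=2/5·2.132098+1/2·(-4.820076)≈-1.557199
n=6: y≈-1.557199, sp=2, e=sp−y≈3.557199; I≈11.477026, D=e−e_prev≈3.689297; u=1/4·3.557199+0·11.477026+3/2·3.689297≈6.423246; next y=2/5·(-1.557199)+1/2·6.423246≈2.588743
n=7: y≈2.588743, sp=2, e=sp−y≈-0.588743; I≈10.888283, D=e−e_prev≈-4.145942; u=1/4·(-0.588743)+0·10.888283+3/2·(-4.145942)≈-6.366099; next y=2/5·2.588743+1/2·(-6.366099)≈-2.147552
n=8: y≈-2.147552, sp=2, e=sp−y≈4.147552; I≈15.035835, D=e−e_prev≈4.736295; u=1/4·4.147552+0·15.035835+3/2·4.736295≈8.141331; next y=2/5·(-2.147552)+1/2·8.141331≈3.211645
n=9: y≈3.211645, sp=2, e=sp−y≈-1.211645; I≈13.824191, D=e−e_prev≈-5.359197; u=1/4·(-1.211645)+0·13.824191+3/2·(-5.359197)≈-8.341706; next y=2/5·3.211645+1/2·(-8.341706)≈-2.886195
n=10: y≈-2.886195, sp=2, e=sp−y≈4.886195; I≈18.710386, D=e−e_prev≈6.097840; u=1/4·4.886195+0·18.710386+3/2·6.097840≈10.368309; next y=2/5·(-2.886195)+1/2·10.368309≈4.029676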